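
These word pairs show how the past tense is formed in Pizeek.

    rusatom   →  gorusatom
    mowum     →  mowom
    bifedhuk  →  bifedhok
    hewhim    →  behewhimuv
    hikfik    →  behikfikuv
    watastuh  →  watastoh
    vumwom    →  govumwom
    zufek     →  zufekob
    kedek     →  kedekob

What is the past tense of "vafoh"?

govafoh

zufek and bifedhuk both end in -k yet inflect differently (zufekob, bifedhok), so the final letter is not what conditions the rule; the last vowel is.
"vafoh" has last vowel 'o'. The stems whose last vowel is 'o' (rusatom → gorusatom, vumwom → govumwom) add the prefix go-.
The other patterns: stems whose last vowel is 'e' add -ob; stems whose last vowel is 'u' change the last vowel to 'o'; stems whose last vowel is 'i' add be- … -uv around the stem.
So vafoh → govafoh.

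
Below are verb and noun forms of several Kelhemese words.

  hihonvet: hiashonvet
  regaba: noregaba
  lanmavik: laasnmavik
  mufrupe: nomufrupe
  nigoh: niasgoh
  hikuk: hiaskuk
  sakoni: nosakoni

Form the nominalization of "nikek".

niaskek

lanmavik and sakoni both have last vowel 'i' yet inflect differently (laasnmavik, nosakoni), so the last vowel is not what conditions the rule; whether the stem ends in a vowel or a consonant is.
"nikek" ends in a consonant. The stems ending in a consonant (lanmavik → laasnmavik, nigoh → niasgoh, hihonvet → hiashonvet) insert -as- after the first vowel.
The other pattern: stems ending in a vowel add the prefix no-.
So nikek → niaskek.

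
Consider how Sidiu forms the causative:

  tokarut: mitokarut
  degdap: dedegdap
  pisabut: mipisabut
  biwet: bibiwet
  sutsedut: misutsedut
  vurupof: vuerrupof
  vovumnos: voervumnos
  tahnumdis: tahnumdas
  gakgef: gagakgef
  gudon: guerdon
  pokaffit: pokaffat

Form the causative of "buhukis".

buhukas

pisabut and pokaffit both end in -t yet inflect differently (mipisabut, pokaffat), so the final letter is not what conditions the rule; the last vowel is.
"buhukis" has last vowel 'i'. The stems whose last vowel is 'i' (pokaffit → pokaffat, tahnumdis → tahnumdas) change the last vowel to 'a'.
So buhukis → buhukas.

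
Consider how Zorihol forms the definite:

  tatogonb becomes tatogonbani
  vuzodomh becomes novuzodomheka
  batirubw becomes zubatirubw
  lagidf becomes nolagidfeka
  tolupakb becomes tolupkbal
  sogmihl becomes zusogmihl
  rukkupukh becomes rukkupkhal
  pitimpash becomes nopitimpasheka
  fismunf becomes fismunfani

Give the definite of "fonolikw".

tatogonb and tolupakb both end in -b yet inflect differently (tatogonbani, tolupkbal), so the final letter is not what conditions the rule; the second-to-last letter is.
"fonolikw" has second-to-last letter 'k'. The stems whose second-to-last letter is 'k' (tolupakb → tolupkbal, rukkupukh → rukkupkhal) delete the last vowel and add -al.
The other patterns: stems whose second-to-last letter is 'b' or 'h' add the prefix zu-; stems whose second-to-last letter is 'n' add -ani; stems whose second-to-last letter is 'd', 'm' or 's' add no- … -eka around the stem.
So fonolikw → fonolkwal.

fonolkwal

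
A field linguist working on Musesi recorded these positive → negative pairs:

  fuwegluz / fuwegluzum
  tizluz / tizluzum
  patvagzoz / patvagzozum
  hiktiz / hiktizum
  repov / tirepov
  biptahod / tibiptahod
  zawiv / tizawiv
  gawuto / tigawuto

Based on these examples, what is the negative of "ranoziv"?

patvagzoz and repov both have last vowel 'o' yet inflect differently (patvagzozum, tirepov), so the last vowel is not what conditions the rule; the final letter is.
"ranoziv" ends in -v. The stems ending in -v (repov → tirepov, zawiv → tizawiv) add the prefix ti-.
The other pattern: stems ending in -z add -um.
So ranoziv → tiranoziv.

tiranoziv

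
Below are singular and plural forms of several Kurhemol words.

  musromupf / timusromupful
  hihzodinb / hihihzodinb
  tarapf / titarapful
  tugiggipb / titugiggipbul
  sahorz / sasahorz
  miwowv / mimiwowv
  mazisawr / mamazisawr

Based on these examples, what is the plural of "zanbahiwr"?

zazanbahiwr

tugiggipb and hihzodinb both end in -b yet inflect differently (titugiggipbul, hihihzodinb), so the final letter is not what conditions the rule; the second-to-last letter is.
"zanbahiwr" has second-to-last letter 'w'. The stems whose second-to-last letter is 'w' (mazisawr → mamazisawr, miwowv → mimiwowv) repeat the first consonant+vowel as a prefix.
So zanbahiwr → zazanbahiwr.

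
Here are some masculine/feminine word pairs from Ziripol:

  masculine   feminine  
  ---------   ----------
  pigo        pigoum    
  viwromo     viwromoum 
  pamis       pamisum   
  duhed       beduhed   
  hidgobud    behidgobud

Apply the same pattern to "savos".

savosum

pamis and duhed both have 2 vowels yet inflect differently (pamisum, beduhed), so the number of vowels is not what conditions the rule; the final letter is.
"savos" ends in -s. The one such stem in the data (pamis → pamisum) adds -um, so the same rule applies.
So savos → savosum.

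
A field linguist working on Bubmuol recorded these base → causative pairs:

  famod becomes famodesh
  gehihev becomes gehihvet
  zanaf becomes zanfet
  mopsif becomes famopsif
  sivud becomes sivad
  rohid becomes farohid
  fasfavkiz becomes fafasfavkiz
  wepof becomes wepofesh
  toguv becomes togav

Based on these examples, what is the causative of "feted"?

gehihev and toguv both end in -v yet inflect differently (gehihvet, togav), so the final letter is not what conditions the rule; the last vowel is.
"feted" has last vowel 'e'. The one such stem in the data (gehihev → gehihvet) deletes the last vowel and adds -et (as does zanaf), so the same rule applies.
So feted → fetdet.

fetdet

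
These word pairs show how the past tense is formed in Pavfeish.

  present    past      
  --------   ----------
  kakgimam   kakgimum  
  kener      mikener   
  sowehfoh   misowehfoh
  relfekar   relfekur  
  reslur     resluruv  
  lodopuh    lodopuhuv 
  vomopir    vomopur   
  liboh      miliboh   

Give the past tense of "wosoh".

vomopir and kener both end in -r yet inflect differently (vomopur, mikener), so the final letter is not what conditions the rule; the last vowel is.
"wosoh" has last vowel 'o'. The stems whose last vowel is 'o' (liboh → miliboh, sowehfoh → misowehfoh) add the prefix mi-.
The other patterns: stems whose last vowel is 'a' or 'i' change the last vowel to 'u'; stems whose last vowel is 'u' add -uv.
So wosoh → miwosoh.

miwosoh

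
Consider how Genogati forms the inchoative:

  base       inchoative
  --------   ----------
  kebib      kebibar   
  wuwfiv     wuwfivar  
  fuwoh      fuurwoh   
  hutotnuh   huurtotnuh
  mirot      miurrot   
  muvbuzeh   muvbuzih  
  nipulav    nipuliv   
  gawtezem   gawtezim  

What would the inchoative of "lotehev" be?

fuwoh and muvbuzeh both end in -h yet inflect differently (fuurwoh, muvbuzih), so the final letter is not what conditions the rule; the last vowel is.
"lotehev" has last vowel 'e'. The stems whose last vowel is 'e' (muvbuzeh → muvbuzih, gawtezem → gawtezim) change the last vowel to 'i'.
So lotehev → lotehiv.

lotehiv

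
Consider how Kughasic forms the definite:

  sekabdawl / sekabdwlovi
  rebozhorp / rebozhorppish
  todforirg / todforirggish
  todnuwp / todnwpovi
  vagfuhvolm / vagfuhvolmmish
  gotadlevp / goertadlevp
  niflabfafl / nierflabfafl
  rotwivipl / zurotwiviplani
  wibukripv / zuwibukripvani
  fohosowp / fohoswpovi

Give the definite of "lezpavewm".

lezpavwmovi

gotadlevp and todnuwp both end in -p yet inflect differently (goertadlevp, todnwpovi), so the final letter is not what conditions the rule; the second-to-last letter is.
"lezpavewm" has second-to-last letter 'w'. The stems whose second-to-last letter is 'w' (todnuwp → todnwpovi, sekabdawl → sekabdwlovi, fohosowp → fohoswpovi) delete the last vowel and add -ovi.
So lezpavewm → lezpavwmovi.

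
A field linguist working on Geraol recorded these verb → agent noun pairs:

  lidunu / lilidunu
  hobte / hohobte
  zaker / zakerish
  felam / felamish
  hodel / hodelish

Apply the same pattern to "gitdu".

hobte and zaker both have last vowel 'e' yet inflect differently (hohobte, zakerish), so the last vowel is not what conditions the rule; whether the stem ends in a vowel or a consonant is.
"gitdu" ends in a vowel. The stems ending in a vowel (lidunu → lilidunu, hobte → hohobte) repeat the first consonant+vowel as a prefix.
So gitdu → gigitdu.

gigitdu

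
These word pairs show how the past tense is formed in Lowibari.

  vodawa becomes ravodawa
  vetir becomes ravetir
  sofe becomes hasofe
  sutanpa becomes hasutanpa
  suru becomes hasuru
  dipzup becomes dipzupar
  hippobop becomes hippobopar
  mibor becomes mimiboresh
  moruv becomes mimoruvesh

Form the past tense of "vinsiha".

"vinsiha" begins with v-. The stems beginning with v- (vodawa → ravodawa, vetir → ravetir) add the prefix ra-.
The other patterns: stems beginning with s- add the prefix ha-; stems beginning with d- or h- add -ar; stems beginning with m- add mi- … -esh around the stem.
So vinsiha → ravinsiha.

ravinsiha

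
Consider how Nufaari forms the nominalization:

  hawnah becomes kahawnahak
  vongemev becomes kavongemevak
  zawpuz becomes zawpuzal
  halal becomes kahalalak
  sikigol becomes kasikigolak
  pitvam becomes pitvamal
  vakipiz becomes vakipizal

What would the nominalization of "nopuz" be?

nopuzal

pitvam and hawnah both have last vowel 'a' yet inflect differently (pitvamal, kahawnahak), so the last vowel is not what conditions the rule; the final letter is.
"nopuz" ends in -z. The stems ending in -z (vakipiz → vakipizal, zawpuz → zawpuzal) add -al.
The other pattern: stems ending in -h, -l or -v add ka- … -ak around the stem.
So nopuz → nopuzal.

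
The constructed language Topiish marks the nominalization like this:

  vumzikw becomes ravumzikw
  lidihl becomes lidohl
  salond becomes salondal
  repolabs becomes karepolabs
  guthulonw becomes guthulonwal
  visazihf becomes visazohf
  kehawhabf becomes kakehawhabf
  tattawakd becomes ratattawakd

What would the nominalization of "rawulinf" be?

tattawakd and salond both end in -d yet inflect differently (ratattawakd, salondal), so the final letter is not what conditions the rule; the second-to-last letter is.
"rawulinf" has second-to-last letter 'n'. The stems whose second-to-last letter is 'n' (salond → salondal, guthulonw → guthulonwal) add -al.
So rawulinf → rawulinfal.

rawulinfal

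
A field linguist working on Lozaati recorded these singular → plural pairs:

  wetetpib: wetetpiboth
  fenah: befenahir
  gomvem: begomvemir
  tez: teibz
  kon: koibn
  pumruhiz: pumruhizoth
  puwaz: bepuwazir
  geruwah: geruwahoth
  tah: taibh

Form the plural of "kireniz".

"kireniz" has 3 vowels. The stems with 3 vowels (geruwah → geruwahoth, wetetpib → wetetpiboth, pumruhiz → pumruhizoth) add -oth.
So kireniz → kirenizoth.

kirenizoth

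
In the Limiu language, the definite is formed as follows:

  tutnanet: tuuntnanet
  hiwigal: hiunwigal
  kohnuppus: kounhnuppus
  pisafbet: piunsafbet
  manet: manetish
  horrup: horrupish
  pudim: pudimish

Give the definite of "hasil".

hasilish

tutnanet and manet both end in -t yet inflect differently (tuuntnanet, manetish), so the final letter is not what conditions the rule; the number of vowels is.
"hasil" has 2 vowels. The stems with 2 vowels (manet → manetish, horrup → horrupish, pudim → pudimish) add -ish.
The other pattern: stems with 3 vowels insert -un- after the first vowel.
So hasil → hasilish.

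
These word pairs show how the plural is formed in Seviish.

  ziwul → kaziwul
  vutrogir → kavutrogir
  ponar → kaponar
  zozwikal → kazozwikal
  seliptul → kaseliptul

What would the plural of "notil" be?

kanotil

Every pair shown (ziwul → kaziwul, vutrogir → kavutrogir, ponar → kaponar, …) follows the same rule: add the prefix ka-.
So notil → kanotil.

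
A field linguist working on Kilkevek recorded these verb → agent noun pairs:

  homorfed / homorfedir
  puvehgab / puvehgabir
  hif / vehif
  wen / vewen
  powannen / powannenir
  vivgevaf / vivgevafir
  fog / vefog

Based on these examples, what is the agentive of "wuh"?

vewuh

"wuh" has 1 vowel. The stems with 1 vowel (wen → vewen, fog → vefog, hif → vehif) add the prefix ve-.
The other pattern: stems with 3 vowels add -ir.
So wuh → vewuh.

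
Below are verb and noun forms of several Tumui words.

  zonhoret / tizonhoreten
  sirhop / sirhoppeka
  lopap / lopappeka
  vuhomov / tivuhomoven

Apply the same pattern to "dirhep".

dirheppeka

sirhop and vuhomov both have last vowel 'o' yet inflect differently (sirhoppeka, tivuhomoven), so the last vowel is not what conditions the rule; the final letter is.
"dirhep" ends in -p. The stems ending in -p (lopap → lopappeka, sirhop → sirhoppeka) double the final consonant and add -eka.
The other pattern: stems ending in -t or -v add ti- … -en around the stem.
So dirhep → dirheppeka.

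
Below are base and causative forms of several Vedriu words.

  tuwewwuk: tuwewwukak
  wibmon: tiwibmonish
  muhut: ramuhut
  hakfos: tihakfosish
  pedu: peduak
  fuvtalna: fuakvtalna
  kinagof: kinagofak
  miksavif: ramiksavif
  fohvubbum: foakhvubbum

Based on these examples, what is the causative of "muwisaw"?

miksavif and kinagof both end in -f yet inflect differently (ramiksavif, kinagofak), so the final letter is not what conditions the rule; the first letter is.
"muwisaw" begins with m-. The stems beginning with m- (muhut → ramuhut, miksavif → ramiksavif) add the prefix ra-.
The other patterns: stems beginning with h- or w- add ti- … -ish around the stem; stems beginning with f- insert -ak- after the first vowel; stems beginning with k-, p- or t- add -ak.
So muwisaw → ramuwisaw.

ramuwisaw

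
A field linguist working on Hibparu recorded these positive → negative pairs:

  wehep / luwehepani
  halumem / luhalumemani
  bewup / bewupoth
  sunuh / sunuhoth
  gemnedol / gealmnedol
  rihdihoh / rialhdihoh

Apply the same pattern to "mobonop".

moalbonop

wehep and bewup both end in -p yet inflect differently (luwehepani, bewupoth), so the final letter is not what conditions the rule; the last vowel is.
"mobonop" has last vowel 'o'. The stems whose last vowel is 'o' (gemnedol → gealmnedol, rihdihoh → rialhdihoh) insert -al- after the first vowel.
So mobonop → moalbonop.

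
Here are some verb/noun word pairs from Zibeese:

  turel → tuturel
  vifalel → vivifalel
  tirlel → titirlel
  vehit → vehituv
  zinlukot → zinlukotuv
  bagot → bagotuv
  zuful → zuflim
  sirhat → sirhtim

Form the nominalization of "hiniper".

hihiniper

turel and zuful both end in -l yet inflect differently (tuturel, zuflim), so the final letter is not what conditions the rule; the last vowel is.
"hiniper" has last vowel 'e'. The stems whose last vowel is 'e' (turel → tuturel, vifalel → vivifalel, tirlel → titirlel) repeat the first consonant+vowel as a prefix.
The other patterns: stems whose last vowel is 'i' or 'o' add -uv; stems whose last vowel is 'a' or 'u' delete the last vowel and add -im.
So hiniper → hihiniper.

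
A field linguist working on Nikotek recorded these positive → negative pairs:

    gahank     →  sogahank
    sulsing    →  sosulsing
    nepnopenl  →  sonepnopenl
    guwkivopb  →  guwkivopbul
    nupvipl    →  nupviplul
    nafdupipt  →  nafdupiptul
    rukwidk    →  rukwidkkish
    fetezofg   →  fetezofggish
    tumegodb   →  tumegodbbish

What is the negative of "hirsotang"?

nepnopenl and nupvipl both end in -l yet inflect differently (sonepnopenl, nupviplul), so the final letter is not what conditions the rule; the second-to-last letter is.
"hirsotang" has second-to-last letter 'n'. The stems whose second-to-last letter is 'n' (gahank → sogahank, sulsing → sosulsing, nepnopenl → sonepnopenl) add the prefix so-.
So hirsotang → sohirsotang.

sohirsotang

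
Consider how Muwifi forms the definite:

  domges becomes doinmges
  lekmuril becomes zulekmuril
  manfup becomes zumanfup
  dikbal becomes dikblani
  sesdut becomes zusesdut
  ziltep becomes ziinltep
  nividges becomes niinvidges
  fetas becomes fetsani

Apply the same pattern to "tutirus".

fetas and nividges both end in -s yet inflect differently (fetsani, niinvidges), so the final letter is not what conditions the rule; the last vowel is.
"tutirus" has last vowel 'u'. The stems whose last vowel is 'u' (manfup → zumanfup, sesdut → zusesdut) add the prefix zu-.
So tutirus → zututirus.

zututirus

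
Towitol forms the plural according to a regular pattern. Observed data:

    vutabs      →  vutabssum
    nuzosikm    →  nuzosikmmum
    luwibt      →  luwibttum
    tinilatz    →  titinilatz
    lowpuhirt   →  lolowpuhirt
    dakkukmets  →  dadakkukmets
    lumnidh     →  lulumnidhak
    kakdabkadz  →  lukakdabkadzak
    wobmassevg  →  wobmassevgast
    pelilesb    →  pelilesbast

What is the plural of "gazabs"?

gazabssum

luwibt and lowpuhirt both end in -t yet inflect differently (luwibttum, lolowpuhirt), so the final letter is not what conditions the rule; the second-to-last letter is.
"gazabs" has second-to-last letter 'b'. The stems whose second-to-last letter is 'b' (vutabs → vutabssum, luwibt → luwibttum) double the final consonant and add -um.
The other patterns: stems whose second-to-last letter is 'r' or 't' repeat the first consonant+vowel as a prefix; stems whose second-to-last letter is 'd' add lu- … -ak around the stem; stems whose second-to-last letter is 's' or 'v' add -ast.
So gazabs → gazabssum.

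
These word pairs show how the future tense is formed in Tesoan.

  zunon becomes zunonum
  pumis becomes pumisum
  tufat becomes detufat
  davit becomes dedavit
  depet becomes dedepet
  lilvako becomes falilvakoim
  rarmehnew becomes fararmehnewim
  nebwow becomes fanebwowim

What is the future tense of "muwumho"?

pumis and davit both have last vowel 'i' yet inflect differently (pumisum, dedavit), so the last vowel is not what conditions the rule; the final letter is.
"muwumho" ends in -o. The one such stem in the data (lilvako → falilvakoim) adds fa- … -im around the stem, so the same rule applies.
The other patterns: stems ending in -n or -s add -um; stems ending in -t add the prefix de-.
So muwumho → famuwumhoim.

famuwumhoim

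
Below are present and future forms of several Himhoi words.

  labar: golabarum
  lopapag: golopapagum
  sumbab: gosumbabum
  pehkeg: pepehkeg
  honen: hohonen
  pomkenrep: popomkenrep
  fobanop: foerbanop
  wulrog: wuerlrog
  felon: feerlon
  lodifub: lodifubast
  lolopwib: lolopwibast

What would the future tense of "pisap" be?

lopapag and pehkeg both end in -g yet inflect differently (golopapagum, pepehkeg), so the final letter is not what conditions the rule; the last vowel is.
"pisap" has last vowel 'a'. The stems whose last vowel is 'a' (labar → golabarum, lopapag → golopapagum, sumbab → gosumbabum) add go- … -um around the stem.
The other patterns: stems whose last vowel is 'e' repeat the first consonant+vowel as a prefix; stems whose last vowel is 'o' insert -er- after the first vowel; stems whose last vowel is 'i' or 'u' add -ast.
So pisap → gopisapum.

gopisapum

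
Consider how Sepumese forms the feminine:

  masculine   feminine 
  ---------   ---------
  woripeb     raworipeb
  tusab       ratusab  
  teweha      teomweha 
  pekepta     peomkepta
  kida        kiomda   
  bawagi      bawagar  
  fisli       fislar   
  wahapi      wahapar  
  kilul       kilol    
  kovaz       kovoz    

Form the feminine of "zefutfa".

zeomfutfa

"zefutfa" ends in -a. The stems ending in -a (teweha → teomweha, pekepta → peomkepta, kida → kiomda) insert -om- after the first vowel.
So zefutfa → zeomfutfa.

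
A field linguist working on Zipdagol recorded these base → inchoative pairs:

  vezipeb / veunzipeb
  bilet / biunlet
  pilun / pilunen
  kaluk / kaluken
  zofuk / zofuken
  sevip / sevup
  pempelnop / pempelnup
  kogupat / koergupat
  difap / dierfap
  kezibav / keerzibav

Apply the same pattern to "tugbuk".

"tugbuk" has last vowel 'u'. The stems whose last vowel is 'u' (pilun → pilunen, kaluk → kaluken, zofuk → zofuken) add -en.
The other patterns: stems whose last vowel is 'e' insert -un- after the first vowel; stems whose last vowel is 'i' or 'o' change the last vowel to 'u'; stems whose last vowel is 'a' insert -er- after the first vowel.
So tugbuk → tugbuken.

tugbuken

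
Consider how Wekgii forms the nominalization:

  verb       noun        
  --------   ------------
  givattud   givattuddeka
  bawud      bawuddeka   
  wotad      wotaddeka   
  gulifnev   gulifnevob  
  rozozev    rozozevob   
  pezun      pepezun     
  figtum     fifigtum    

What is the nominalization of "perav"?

givattud and pezun both have last vowel 'u' yet inflect differently (givattuddeka, pepezun), so the last vowel is not what conditions the rule; the final letter is.
"perav" ends in -v. The stems ending in -v (gulifnev → gulifnevob, rozozev → rozozevob) add -ob.
So perav → peravob.

peravob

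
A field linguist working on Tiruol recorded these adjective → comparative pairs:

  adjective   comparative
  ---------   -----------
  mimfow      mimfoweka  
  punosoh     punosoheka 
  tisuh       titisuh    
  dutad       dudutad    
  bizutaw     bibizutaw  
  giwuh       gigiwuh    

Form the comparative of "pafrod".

"pafrod" has last vowel 'o'. The stems whose last vowel is 'o' (mimfow → mimfoweka, punosoh → punosoheka) add -eka.
The other pattern: stems whose last vowel is 'a' or 'u' repeat the first consonant+vowel as a prefix.
So pafrod → pafrodeka.

pafrodeka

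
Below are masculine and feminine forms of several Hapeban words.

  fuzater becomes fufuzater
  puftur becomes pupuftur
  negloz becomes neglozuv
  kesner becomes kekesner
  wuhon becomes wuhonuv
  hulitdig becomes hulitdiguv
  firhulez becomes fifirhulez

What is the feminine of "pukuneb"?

pupukuneb

"pukuneb" has last vowel 'e'. The stems whose last vowel is 'e' (kesner → kekesner, firhulez → fifirhulez, fuzater → fufuzater) repeat the first consonant+vowel as a prefix.
So pukuneb → pupukuneb.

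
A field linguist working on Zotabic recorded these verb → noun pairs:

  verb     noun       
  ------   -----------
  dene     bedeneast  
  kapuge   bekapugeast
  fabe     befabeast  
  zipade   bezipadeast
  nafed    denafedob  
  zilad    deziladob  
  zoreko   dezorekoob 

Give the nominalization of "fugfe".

befugfeast

dene and nafed both have last vowel 'e' yet inflect differently (bedeneast, denafedob), so the last vowel is not what conditions the rule; the final letter is.
"fugfe" ends in -e. The stems ending in -e (dene → bedeneast, kapuge → bekapugeast, fabe → befabeast) add be- … -ast around the stem.
So fugfe → befugfeast.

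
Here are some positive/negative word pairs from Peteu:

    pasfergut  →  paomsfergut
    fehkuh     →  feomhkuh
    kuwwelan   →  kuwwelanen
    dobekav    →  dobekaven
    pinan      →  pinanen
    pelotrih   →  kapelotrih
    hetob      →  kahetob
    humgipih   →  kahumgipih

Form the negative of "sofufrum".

soomfufrum

"sofufrum" has last vowel 'u'. The stems whose last vowel is 'u' (pasfergut → paomsfergut, fehkuh → feomhkuh) insert -om- after the first vowel.
So sofufrum → soomfufrum.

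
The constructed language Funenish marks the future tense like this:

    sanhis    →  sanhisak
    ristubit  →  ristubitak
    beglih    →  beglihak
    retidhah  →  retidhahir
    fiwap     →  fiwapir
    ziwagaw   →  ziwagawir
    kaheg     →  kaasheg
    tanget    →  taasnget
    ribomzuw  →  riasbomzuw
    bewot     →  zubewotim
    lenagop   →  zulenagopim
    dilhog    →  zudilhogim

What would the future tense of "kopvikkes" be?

koaspvikkes

"kopvikkes" has last vowel 'e'. The stems whose last vowel is 'e' (kaheg → kaasheg, tanget → taasnget) insert -as- after the first vowel.
The other patterns: stems whose last vowel is 'i' add -ak; stems whose last vowel is 'a' add -ir; stems whose last vowel is 'o' add zu- … -im around the stem.
So kopvikkes → koaspvikkes.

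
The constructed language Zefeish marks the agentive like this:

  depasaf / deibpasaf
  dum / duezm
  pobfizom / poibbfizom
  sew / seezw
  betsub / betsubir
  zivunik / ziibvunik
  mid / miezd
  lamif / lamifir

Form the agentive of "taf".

dum and pobfizom both end in -m yet inflect differently (duezm, poibbfizom), so the final letter is not what conditions the rule; the number of vowels is.
"taf" has 1 vowel. The stems with 1 vowel (sew → seezw, mid → miezd, dum → duezm) insert -ez- after the first vowel.
The other patterns: stems with 2 vowels add -ir; stems with 3 vowels insert -ib- after the first vowel.
So taf → taezf.

taezf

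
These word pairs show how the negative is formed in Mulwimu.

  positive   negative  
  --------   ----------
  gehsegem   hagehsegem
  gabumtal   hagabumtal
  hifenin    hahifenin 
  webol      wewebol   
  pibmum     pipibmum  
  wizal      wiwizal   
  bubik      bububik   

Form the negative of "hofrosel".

gabumtal and webol both end in -l yet inflect differently (hagabumtal, wewebol), so the final letter is not what conditions the rule; the number of vowels is.
"hofrosel" has 3 vowels. The stems with 3 vowels (gehsegem → hagehsegem, gabumtal → hagabumtal, hifenin → hahifenin) add the prefix ha-.
The other pattern: stems with 2 vowels repeat the first consonant+vowel as a prefix.
So hofrosel → hahofrosel.

hahofrosel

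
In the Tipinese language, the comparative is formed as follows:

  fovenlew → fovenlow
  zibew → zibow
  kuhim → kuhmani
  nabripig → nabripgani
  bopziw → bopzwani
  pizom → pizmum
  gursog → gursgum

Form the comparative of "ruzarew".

fovenlew and bopziw both end in -w yet inflect differently (fovenlow, bopzwani), so the final letter is not what conditions the rule; the last vowel is.
"ruzarew" has last vowel 'e'. The stems whose last vowel is 'e' (fovenlew → fovenlow, zibew → zibow) change the last vowel to 'o'.
So ruzarew → ruzarow.

ruzarow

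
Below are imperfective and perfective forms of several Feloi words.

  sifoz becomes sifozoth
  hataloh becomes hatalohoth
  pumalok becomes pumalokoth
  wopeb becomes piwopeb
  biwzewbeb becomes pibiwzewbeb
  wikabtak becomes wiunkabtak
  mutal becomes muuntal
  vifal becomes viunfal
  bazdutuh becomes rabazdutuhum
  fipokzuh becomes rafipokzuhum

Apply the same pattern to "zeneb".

pizeneb

"zeneb" has last vowel 'e'. The stems whose last vowel is 'e' (wopeb → piwopeb, biwzewbeb → pibiwzewbeb) add the prefix pi-.
The other patterns: stems whose last vowel is 'o' add -oth; stems whose last vowel is 'a' insert -un- after the first vowel; stems whose last vowel is 'u' add ra- … -um around the stem.
So zeneb → pizeneb.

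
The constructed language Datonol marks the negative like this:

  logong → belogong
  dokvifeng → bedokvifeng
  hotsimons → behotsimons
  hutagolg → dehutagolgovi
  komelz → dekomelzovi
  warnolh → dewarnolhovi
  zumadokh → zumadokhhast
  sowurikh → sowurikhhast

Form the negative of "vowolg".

devowolgovi

"vowolg" has second-to-last letter 'l'. The stems whose second-to-last letter is 'l' (hutagolg → dehutagolgovi, komelz → dekomelzovi, warnolh → dewarnolhovi) add de- … -ovi around the stem.
So vowolg → devowolgovi.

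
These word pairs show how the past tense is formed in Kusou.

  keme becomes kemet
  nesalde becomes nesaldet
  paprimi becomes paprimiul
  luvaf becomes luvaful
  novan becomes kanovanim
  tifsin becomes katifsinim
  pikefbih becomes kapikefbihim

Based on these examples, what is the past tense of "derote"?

luvaf and novan both have last vowel 'a' yet inflect differently (luvaful, kanovanim), so the last vowel is not what conditions the rule; the final letter is.
"derote" ends in -e. The stems ending in -e (keme → kemet, nesalde → nesaldet) drop the final letter and add -et.
The other patterns: stems ending in -f or -i add -ul; stems ending in -h or -n add ka- … -im around the stem.
So derote → derotet.

derotet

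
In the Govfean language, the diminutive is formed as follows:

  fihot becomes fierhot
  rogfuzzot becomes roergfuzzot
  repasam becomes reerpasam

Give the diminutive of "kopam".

Every pair shown (fihot → fierhot, rogfuzzot → roergfuzzot, repasam → reerpasam) follows the same rule: insert -er- after the first vowel.
So kopam → koerpam.

koerpam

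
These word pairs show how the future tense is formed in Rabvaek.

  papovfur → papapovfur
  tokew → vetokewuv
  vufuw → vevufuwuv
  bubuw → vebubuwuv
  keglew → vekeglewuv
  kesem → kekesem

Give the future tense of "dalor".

dadalor

bubuw and papovfur both have last vowel 'u' yet inflect differently (vebubuwuv, papapovfur), so the last vowel is not what conditions the rule; the final letter is.
"dalor" ends in -r. The one such stem in the data (papovfur → papapovfur) repeats the first consonant+vowel as a prefix (as does kesem), so the same rule applies.
So dalor → dadalor.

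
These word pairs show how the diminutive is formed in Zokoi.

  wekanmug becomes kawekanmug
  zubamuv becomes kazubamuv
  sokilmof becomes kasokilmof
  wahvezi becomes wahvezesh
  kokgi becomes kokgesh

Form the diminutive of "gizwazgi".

wahvezi and wekanmug both begin with w- yet inflect differently (wahvezesh, kawekanmug), so the first letter is not what conditions the rule; whether the stem ends in a vowel or a consonant is.
"gizwazgi" ends in a vowel. The stems ending in a vowel (wahvezi → wahvezesh, kokgi → kokgesh) drop the final letter and add -esh.
So gizwazgi → gizwazgesh.

gizwazgesh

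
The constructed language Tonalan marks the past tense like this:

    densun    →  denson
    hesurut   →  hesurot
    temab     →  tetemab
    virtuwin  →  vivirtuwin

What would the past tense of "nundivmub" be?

nundivmob

"nundivmub" has last vowel 'u'. The stems whose last vowel is 'u' (densun → denson, hesurut → hesurot) change the last vowel to 'o'.
The other pattern: stems whose last vowel is 'a' or 'i' repeat the first consonant+vowel as a prefix.
So nundivmub → nundivmob.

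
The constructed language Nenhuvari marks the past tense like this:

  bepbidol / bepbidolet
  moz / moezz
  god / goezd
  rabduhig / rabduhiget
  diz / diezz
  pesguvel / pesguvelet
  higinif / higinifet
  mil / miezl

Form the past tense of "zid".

"zid" has 1 vowel. The stems with 1 vowel (god → goezd, moz → moezz, mil → miezl) insert -ez- after the first vowel.
The other pattern: stems with 3 vowels add -et.
So zid → ziezd.

ziezd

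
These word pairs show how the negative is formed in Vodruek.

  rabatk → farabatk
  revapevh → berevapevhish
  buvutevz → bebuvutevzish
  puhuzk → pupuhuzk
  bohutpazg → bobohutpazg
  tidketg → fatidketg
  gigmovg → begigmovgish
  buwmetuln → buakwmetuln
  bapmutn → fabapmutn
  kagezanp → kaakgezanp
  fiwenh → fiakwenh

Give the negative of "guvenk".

"guvenk" has second-to-last letter 'n'. The stems whose second-to-last letter is 'n' (kagezanp → kaakgezanp, fiwenh → fiakwenh) insert -ak- after the first vowel.
So guvenk → guakvenk.

guakvenk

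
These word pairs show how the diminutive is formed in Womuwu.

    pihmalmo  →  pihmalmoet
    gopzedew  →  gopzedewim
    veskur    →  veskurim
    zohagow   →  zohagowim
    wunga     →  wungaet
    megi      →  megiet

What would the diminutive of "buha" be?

"buha" ends in a vowel. The stems ending in a vowel (wunga → wungaet, pihmalmo → pihmalmoet, megi → megiet) add -et.
The other pattern: stems ending in a consonant add -im.
So buha → buhaet.

buhaet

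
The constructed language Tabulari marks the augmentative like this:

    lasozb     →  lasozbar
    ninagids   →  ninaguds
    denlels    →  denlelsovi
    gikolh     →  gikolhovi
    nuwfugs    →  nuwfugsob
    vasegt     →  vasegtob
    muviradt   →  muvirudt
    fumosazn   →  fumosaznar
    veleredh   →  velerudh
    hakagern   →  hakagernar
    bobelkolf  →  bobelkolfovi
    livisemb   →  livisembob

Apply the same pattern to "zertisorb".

denlels and ninagids both end in -s yet inflect differently (denlelsovi, ninaguds), so the final letter is not what conditions the rule; the second-to-last letter is.
"zertisorb" has second-to-last letter 'r'. The one such stem in the data (hakagern → hakagernar) adds -ar, so the same rule applies.
The other patterns: stems whose second-to-last letter is 'l' add -ovi; stems whose second-to-last letter is 'd' change the last vowel to 'u'; stems whose second-to-last letter is 'g' or 'm' add -ob.
So zertisorb → zertisorbar.

zertisorbar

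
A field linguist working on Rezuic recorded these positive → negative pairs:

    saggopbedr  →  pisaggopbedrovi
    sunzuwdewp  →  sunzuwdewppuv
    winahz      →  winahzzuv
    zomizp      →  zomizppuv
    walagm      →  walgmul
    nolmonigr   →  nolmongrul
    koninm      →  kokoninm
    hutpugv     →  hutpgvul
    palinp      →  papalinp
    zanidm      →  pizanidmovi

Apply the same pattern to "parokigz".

walagm and koninm both end in -m yet inflect differently (walgmul, kokoninm), so the final letter is not what conditions the rule; the second-to-last letter is.
"parokigz" has second-to-last letter 'g'. The stems whose second-to-last letter is 'g' (walagm → walgmul, hutpugv → hutpgvul, nolmonigr → nolmongrul) delete the last vowel and add -ul.
The other patterns: stems whose second-to-last letter is 'n' repeat the first consonant+vowel as a prefix; stems whose second-to-last letter is 'd' add pi- … -ovi around the stem; stems whose second-to-last letter is 'h', 'w' or 'z' double the final consonant and add -uv.
So parokigz → parokgzul.

parokgzul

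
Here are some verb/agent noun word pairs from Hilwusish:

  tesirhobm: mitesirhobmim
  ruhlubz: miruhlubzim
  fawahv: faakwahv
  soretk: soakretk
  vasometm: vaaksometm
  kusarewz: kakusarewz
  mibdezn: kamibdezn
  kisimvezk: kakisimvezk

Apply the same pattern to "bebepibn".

mibebepibnim

tesirhobm and vasometm both end in -m yet inflect differently (mitesirhobmim, vaaksometm), so the final letter is not what conditions the rule; the second-to-last letter is.
"bebepibn" has second-to-last letter 'b'. The stems whose second-to-last letter is 'b' (tesirhobm → mitesirhobmim, ruhlubz → miruhlubzim) add mi- … -im around the stem.
The other patterns: stems whose second-to-last letter is 'h' or 't' insert -ak- after the first vowel; stems whose second-to-last letter is 'w' or 'z' add the prefix ka-.
So bebepibn → mibebepibnim.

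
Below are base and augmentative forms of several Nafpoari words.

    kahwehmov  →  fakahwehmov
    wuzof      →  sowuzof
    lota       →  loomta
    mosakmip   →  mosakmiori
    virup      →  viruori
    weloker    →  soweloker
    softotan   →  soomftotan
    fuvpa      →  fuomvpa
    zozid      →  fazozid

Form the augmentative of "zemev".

fazemev

wuzof and kahwehmov both have last vowel 'o' yet inflect differently (sowuzof, fakahwehmov), so the last vowel is not what conditions the rule; the final letter is.
"zemev" ends in -v. The one such stem in the data (kahwehmov → fakahwehmov) adds the prefix fa-, so the same rule applies.
So zemev → fazemev.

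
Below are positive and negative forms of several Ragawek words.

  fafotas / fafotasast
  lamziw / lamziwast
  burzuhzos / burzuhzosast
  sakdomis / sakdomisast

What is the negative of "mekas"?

Every pair shown (fafotas → fafotasast, lamziw → lamziwast, burzuhzos → burzuhzosast, …) follows the same rule: add -ast.
So mekas → mekasast.

mekasast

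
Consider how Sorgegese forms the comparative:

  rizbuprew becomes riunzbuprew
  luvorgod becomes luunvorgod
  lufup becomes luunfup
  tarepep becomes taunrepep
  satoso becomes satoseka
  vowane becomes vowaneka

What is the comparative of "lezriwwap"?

leunzriwwap

luvorgod and satoso both have last vowel 'o' yet inflect differently (luunvorgod, satoseka), so the last vowel is not what conditions the rule; whether the stem ends in a vowel or a consonant is.
"lezriwwap" ends in a consonant. The stems ending in a consonant (rizbuprew → riunzbuprew, luvorgod → luunvorgod, lufup → luunfup) insert -un- after the first vowel.
So lezriwwap → leunzriwwap.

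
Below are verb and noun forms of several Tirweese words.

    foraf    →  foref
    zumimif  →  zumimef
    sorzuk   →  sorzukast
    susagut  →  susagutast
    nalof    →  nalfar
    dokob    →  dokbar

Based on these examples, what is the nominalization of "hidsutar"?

"hidsutar" has last vowel 'a'. The one such stem in the data (foraf → foref) changes the last vowel to 'e' (as does zumimif), so the same rule applies.
So hidsutar → hidsuter.

hidsuter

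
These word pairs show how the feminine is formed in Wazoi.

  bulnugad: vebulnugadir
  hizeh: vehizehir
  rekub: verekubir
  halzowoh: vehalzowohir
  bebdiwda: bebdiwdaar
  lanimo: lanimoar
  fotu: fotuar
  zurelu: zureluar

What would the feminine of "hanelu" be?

haneluar

bulnugad and bebdiwda both have last vowel 'a' yet inflect differently (vebulnugadir, bebdiwdaar), so the last vowel is not what conditions the rule; whether the stem ends in a vowel or a consonant is.
"hanelu" ends in a vowel. The stems ending in a vowel (bebdiwda → bebdiwdaar, lanimo → lanimoar, fotu → fotuar) add -ar.
The other pattern: stems ending in a consonant add ve- … -ir around the stem.
So hanelu → haneluar.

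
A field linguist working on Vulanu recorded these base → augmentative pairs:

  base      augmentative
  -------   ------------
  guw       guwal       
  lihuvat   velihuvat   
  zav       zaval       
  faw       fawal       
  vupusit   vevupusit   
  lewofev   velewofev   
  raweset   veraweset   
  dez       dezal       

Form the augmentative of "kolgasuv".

lewofev and zav both end in -v yet inflect differently (velewofev, zaval), so the final letter is not what conditions the rule; the number of vowels is.
"kolgasuv" has 3 vowels. The stems with 3 vowels (lewofev → velewofev, raweset → veraweset, vupusit → vevupusit) add the prefix ve-.
So kolgasuv → vekolgasuv.

vekolgasuv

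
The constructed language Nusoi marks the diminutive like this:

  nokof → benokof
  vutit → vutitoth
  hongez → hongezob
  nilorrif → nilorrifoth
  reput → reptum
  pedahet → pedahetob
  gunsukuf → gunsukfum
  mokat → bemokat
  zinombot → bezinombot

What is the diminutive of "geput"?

vutit and reput both end in -t yet inflect differently (vutitoth, reptum), so the final letter is not what conditions the rule; the last vowel is.
"geput" has last vowel 'u'. The stems whose last vowel is 'u' (reput → reptum, gunsukuf → gunsukfum) delete the last vowel and add -um.
So geput → geptum.

geptum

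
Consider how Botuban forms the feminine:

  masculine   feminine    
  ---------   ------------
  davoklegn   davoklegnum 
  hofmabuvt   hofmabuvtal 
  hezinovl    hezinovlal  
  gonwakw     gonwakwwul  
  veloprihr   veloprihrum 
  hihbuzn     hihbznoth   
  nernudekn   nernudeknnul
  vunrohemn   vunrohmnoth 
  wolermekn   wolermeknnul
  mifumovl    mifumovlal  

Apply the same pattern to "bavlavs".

bavlavsal

vunrohemn and wolermekn both end in -n yet inflect differently (vunrohmnoth, wolermeknnul), so the final letter is not what conditions the rule; the second-to-last letter is.
"bavlavs" has second-to-last letter 'v'. The stems whose second-to-last letter is 'v' (hofmabuvt → hofmabuvtal, hezinovl → hezinovlal, mifumovl → mifumovlal) add -al.
So bavlavs → bavlavsal.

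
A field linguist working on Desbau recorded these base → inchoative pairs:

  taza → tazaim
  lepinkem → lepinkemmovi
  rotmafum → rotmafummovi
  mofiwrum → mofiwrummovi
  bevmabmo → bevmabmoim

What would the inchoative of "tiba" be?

tibaim

"tiba" ends in a vowel. The stems ending in a vowel (bevmabmo → bevmabmoim, taza → tazaim) add -im.
The other pattern: stems ending in a consonant double the final consonant and add -ovi.
So tiba → tibaim.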